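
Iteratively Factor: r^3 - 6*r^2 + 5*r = (r - 1)*(r^2 - 5*r) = (r - 5)*(r - 1)*(r)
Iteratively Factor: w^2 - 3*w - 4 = (w - 4)*(w + 1)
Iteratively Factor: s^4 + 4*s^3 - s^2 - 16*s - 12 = (s + 2)*(s^3 + 2*s^2 - 5*s - 6) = (s + 2)*(s + 3)*(s^2 - s - 2) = (s - 2)*(s + 2)*(s + 3)*(s + 1)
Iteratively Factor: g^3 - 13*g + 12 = (g - 3)*(g^2 + 3*g - 4) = (g - 3)*(g + 4)*(g - 1)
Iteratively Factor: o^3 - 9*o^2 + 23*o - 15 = (o - 3)*(o^2 - 6*o + 5) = (o - 5)*(o - 3)*(o - 1)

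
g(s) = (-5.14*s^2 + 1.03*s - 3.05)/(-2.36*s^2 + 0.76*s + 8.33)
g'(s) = (1.03 - 10.28*s)/(-2.36*s^2 + 0.76*s + 8.33) + (4.72*s - 0.76)*(-5.14*s^2 + 1.03*s - 3.05)/(-2.36*s^2 + 0.76*s + 8.33)^2 = (-1.4756*s^2 - 100.0284*s + 10.8979)/(5.5696*s^4 - 3.5872*s^3 - 38.74*s^2 + 12.6616*s + 69.3889)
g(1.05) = -1.17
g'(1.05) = -2.25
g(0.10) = -0.36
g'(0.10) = 0.01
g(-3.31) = 3.13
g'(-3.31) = 0.81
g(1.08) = -1.24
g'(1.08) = -2.41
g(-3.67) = 2.90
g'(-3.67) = 0.52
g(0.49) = -0.46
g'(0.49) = -0.58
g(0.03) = -0.36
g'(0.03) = 0.11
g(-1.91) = 13.73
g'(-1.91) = 65.59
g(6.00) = 2.52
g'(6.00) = -0.12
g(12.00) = 2.27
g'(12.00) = -0.01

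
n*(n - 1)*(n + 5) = n^3 + 4*n^2 - 5*n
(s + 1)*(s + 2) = s^2 + 3*s + 2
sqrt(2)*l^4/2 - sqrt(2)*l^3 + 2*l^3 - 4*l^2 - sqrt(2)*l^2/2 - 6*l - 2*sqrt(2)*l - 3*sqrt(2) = (l - 3)*(l + sqrt(2))^2*(sqrt(2)*l/2 + sqrt(2)/2)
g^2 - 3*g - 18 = (g - 6)*(g + 3)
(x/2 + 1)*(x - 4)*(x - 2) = x^3/2 - 2*x^2 - 2*x + 8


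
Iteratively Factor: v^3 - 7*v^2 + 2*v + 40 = (v + 2)*(v^2 - 9*v + 20) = (v - 5)*(v + 2)*(v - 4)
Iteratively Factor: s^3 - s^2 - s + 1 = (s + 1)*(s^2 - 2*s + 1) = (s - 1)*(s + 1)*(s - 1)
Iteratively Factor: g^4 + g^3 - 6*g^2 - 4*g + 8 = (g + 2)*(g^3 - g^2 - 4*g + 4) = (g - 1)*(g + 2)*(g^2 - 4) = (g - 1)*(g + 2)^2*(g - 2)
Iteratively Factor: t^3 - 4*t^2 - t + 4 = (t + 1)*(t^2 - 5*t + 4) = (t - 4)*(t + 1)*(t - 1)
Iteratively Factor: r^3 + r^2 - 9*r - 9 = (r + 1)*(r^2 - 9) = (r - 3)*(r + 1)*(r + 3)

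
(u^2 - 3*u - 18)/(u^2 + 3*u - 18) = (u^2 - 3*u - 18)/(u^2 + 3*u - 18)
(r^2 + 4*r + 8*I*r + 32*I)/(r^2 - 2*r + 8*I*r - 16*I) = (r + 4)/(r - 2)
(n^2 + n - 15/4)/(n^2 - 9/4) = (2*n + 5)/(2*n + 3)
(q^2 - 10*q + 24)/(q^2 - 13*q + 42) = (q - 4)/(q - 7)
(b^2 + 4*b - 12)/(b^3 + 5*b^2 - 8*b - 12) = 1/(b + 1)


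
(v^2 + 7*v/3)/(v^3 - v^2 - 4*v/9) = 3*(3*v + 7)/(9*v^2 - 9*v - 4)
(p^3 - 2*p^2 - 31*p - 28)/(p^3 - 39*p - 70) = (p^2 + 5*p + 4)/(p^2 + 7*p + 10)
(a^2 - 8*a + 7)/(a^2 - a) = (a - 7)/a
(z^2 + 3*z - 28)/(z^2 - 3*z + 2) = (z^2 + 3*z - 28)/(z^2 - 3*z + 2)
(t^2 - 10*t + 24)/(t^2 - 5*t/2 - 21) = 2*(t - 4)/(2*t + 7)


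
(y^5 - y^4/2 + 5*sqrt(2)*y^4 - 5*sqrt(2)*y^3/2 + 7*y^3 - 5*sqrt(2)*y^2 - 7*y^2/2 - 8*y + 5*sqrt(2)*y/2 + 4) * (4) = 4*y^5 - 2*y^4 + 20*sqrt(2)*y^4 - 10*sqrt(2)*y^3 + 28*y^3 - 20*sqrt(2)*y^2 - 14*y^2 - 32*y + 10*sqrt(2)*y + 16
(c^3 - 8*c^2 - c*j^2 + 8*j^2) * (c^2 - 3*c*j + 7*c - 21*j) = c^5 - 3*c^4*j - c^4 - c^3*j^2 + 3*c^3*j - 56*c^3 + 3*c^2*j^3 + c^2*j^2 + 168*c^2*j - 3*c*j^3 + 56*c*j^2 - 168*j^3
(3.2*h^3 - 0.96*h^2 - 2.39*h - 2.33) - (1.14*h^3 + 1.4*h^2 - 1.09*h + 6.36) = 2.06*h^3 - 2.36*h^2 - 1.3*h - 8.69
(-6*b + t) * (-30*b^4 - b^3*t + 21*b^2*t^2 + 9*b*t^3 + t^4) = 180*b^5 - 24*b^4*t - 127*b^3*t^2 - 33*b^2*t^3 + 3*b*t^4 + t^5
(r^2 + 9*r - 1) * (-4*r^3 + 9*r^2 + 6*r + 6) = -4*r^5 - 27*r^4 + 91*r^3 + 51*r^2 + 48*r - 6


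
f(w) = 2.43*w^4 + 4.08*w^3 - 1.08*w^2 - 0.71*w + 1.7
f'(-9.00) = -6075.71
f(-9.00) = 12889.52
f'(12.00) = 18532.09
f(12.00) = 57276.38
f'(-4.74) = -750.61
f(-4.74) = 772.94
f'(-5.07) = -941.88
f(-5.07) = 1051.42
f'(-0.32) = 0.92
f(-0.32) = 1.71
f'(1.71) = 79.99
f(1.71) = 38.51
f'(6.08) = 2623.25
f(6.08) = 4195.09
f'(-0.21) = 0.19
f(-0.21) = 1.77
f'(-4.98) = -886.87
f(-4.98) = 969.14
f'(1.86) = 100.16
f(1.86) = 51.98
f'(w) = 9.72*w^3 + 12.24*w^2 - 2.16*w - 0.71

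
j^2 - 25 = (j - 5)*(j + 5)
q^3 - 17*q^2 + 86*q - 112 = (q - 8)*(q - 7)*(q - 2)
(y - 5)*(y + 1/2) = y^2 - 9*y/2 - 5/2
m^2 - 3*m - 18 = (m - 6)*(m + 3)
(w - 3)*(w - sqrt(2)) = w^2 - 3*w - sqrt(2)*w + 3*sqrt(2)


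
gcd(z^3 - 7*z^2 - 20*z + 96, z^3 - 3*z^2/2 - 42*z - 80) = z^2 - 4*z - 32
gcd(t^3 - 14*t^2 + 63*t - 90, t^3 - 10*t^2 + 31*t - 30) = t^2 - 8*t + 15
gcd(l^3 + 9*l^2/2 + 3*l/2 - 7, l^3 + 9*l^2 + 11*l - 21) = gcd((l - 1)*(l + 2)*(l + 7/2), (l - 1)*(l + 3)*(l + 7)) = l - 1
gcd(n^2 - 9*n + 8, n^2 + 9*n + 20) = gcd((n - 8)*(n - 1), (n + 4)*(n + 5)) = 1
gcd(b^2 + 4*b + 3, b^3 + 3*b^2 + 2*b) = b + 1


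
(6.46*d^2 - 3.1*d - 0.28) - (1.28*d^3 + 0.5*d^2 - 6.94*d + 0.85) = -1.28*d^3 + 5.96*d^2 + 3.84*d - 1.13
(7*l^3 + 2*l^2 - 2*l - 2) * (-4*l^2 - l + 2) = -28*l^5 - 15*l^4 + 20*l^3 + 14*l^2 - 2*l - 4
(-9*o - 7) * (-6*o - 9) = 54*o^2 + 123*o + 63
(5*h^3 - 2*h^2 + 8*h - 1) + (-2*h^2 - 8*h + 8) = 5*h^3 - 4*h^2 + 7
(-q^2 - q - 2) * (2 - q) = q^3 - q^2 - 4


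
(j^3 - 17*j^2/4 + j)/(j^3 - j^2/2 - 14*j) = (4*j - 1)/(2*(2*j + 7))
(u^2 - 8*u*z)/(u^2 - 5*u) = (u - 8*z)/(u - 5)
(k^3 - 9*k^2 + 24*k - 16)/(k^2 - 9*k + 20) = (k^2 - 5*k + 4)/(k - 5)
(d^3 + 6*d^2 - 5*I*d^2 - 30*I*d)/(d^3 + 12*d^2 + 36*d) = (d - 5*I)/(d + 6)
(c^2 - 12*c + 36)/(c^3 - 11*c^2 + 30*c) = (c - 6)/(c*(c - 5))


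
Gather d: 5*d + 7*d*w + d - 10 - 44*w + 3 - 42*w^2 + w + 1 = d*(7*w + 6) - 42*w^2 - 43*w - 6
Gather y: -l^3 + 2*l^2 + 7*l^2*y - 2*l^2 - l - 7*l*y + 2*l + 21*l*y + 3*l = -l^3 + 4*l + y*(7*l^2 + 14*l)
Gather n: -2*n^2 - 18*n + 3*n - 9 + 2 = -2*n^2 - 15*n - 7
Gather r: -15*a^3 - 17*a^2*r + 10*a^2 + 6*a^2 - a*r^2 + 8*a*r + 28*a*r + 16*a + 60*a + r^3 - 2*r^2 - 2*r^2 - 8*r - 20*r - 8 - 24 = -15*a^3 + 16*a^2 + 76*a + r^3 + r^2*(-a - 4) + r*(-17*a^2 + 36*a - 28) - 32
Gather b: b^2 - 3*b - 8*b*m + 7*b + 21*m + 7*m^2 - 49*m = b^2 + b*(4 - 8*m) + 7*m^2 - 28*m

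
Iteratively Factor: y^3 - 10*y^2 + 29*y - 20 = (y - 4)*(y^2 - 6*y + 5) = (y - 5)*(y - 4)*(y - 1)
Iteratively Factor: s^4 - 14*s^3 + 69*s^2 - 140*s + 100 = (s - 5)*(s^3 - 9*s^2 + 24*s - 20) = (s - 5)^2*(s^2 - 4*s + 4) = (s - 5)^2*(s - 2)*(s - 2)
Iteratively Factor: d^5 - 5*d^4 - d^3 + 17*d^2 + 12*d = (d + 1)*(d^4 - 6*d^3 + 5*d^2 + 12*d) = (d - 3)*(d + 1)*(d^3 - 3*d^2 - 4*d) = (d - 3)*(d + 1)^2*(d^2 - 4*d) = (d - 4)*(d - 3)*(d + 1)^2*(d)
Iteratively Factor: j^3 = (j)*(j^2) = j^2*(j)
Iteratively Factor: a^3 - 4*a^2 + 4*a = (a - 2)*(a^2 - 2*a) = a*(a - 2)*(a - 2)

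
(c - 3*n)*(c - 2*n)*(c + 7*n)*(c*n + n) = c^4*n + 2*c^3*n^2 + c^3*n - 29*c^2*n^3 + 2*c^2*n^2 + 42*c*n^4 - 29*c*n^3 + 42*n^4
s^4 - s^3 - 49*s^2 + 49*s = s*(s - 7)*(s - 1)*(s + 7)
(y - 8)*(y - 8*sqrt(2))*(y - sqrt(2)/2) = y^3 - 17*sqrt(2)*y^2/2 - 8*y^2 + 8*y + 68*sqrt(2)*y - 64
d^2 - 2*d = d*(d - 2)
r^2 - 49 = (r - 7)*(r + 7)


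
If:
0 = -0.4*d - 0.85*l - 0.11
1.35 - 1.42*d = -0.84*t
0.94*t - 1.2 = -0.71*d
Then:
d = 1.18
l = -0.68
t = 0.39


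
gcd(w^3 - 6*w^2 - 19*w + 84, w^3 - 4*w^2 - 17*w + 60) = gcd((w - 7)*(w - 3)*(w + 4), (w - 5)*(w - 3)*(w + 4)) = w^2 + w - 12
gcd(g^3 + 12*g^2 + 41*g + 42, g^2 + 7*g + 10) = g + 2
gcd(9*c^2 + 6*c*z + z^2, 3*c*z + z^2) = 3*c + z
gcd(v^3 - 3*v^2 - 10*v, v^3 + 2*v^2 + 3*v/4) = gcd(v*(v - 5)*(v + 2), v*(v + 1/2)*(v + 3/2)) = v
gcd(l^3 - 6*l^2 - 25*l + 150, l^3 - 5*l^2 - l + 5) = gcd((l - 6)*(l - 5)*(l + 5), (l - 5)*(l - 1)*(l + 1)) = l - 5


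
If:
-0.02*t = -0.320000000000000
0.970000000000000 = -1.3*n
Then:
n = -0.75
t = 16.00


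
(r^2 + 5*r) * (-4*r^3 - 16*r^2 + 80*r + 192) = -4*r^5 - 36*r^4 + 592*r^2 + 960*r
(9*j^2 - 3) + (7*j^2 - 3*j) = 16*j^2 - 3*j - 3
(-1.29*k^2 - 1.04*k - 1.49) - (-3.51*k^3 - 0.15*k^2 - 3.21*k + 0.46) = 3.51*k^3 - 1.14*k^2 + 2.17*k - 1.95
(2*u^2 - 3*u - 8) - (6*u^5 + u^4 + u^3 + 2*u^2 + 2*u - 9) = -6*u^5 - u^4 - u^3 - 5*u + 1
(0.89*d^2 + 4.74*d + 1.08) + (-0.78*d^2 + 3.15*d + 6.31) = 0.11*d^2 + 7.89*d + 7.39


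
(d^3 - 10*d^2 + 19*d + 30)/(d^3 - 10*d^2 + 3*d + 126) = (d^2 - 4*d - 5)/(d^2 - 4*d - 21)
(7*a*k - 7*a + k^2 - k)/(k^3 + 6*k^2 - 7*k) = (7*a + k)/(k*(k + 7))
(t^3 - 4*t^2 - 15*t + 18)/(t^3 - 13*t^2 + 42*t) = (t^2 + 2*t - 3)/(t*(t - 7))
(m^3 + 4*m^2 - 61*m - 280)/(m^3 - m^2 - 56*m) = (m + 5)/m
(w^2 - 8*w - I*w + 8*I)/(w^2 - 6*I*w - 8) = (-w^2 + 8*w + I*w - 8*I)/(-w^2 + 6*I*w + 8)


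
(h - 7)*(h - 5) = h^2 - 12*h + 35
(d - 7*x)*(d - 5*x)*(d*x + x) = d^3*x - 12*d^2*x^2 + d^2*x + 35*d*x^3 - 12*d*x^2 + 35*x^3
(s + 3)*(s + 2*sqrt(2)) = s^2 + 2*sqrt(2)*s + 3*s + 6*sqrt(2)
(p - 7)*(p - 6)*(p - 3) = p^3 - 16*p^2 + 81*p - 126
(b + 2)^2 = b^2 + 4*b + 4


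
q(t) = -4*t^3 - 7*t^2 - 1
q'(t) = -12*t^2 - 14*t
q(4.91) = -643.24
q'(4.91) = -358.04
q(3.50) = -258.25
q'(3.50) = -196.00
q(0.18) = -1.25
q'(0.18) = -2.91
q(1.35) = -23.60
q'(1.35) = -40.77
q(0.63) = -4.78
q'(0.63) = -13.58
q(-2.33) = 11.60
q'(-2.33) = -32.53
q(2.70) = -130.76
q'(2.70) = -125.28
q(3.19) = -202.08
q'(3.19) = -166.77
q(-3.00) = 44.00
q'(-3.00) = -66.00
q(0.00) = -1.00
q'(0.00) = 0.00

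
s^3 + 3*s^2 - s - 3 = (s - 1)*(s + 1)*(s + 3)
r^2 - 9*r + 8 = (r - 8)*(r - 1)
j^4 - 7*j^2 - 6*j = j*(j - 3)*(j + 1)*(j + 2)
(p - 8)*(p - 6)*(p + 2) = p^3 - 12*p^2 + 20*p + 96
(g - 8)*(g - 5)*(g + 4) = g^3 - 9*g^2 - 12*g + 160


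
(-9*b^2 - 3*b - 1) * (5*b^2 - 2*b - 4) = -45*b^4 + 3*b^3 + 37*b^2 + 14*b + 4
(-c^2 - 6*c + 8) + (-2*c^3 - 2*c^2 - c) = -2*c^3 - 3*c^2 - 7*c + 8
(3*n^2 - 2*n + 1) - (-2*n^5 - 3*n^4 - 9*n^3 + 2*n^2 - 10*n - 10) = 2*n^5 + 3*n^4 + 9*n^3 + n^2 + 8*n + 11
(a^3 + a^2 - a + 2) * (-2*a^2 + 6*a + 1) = -2*a^5 + 4*a^4 + 9*a^3 - 9*a^2 + 11*a + 2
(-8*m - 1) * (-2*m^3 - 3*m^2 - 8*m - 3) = 16*m^4 + 26*m^3 + 67*m^2 + 32*m + 3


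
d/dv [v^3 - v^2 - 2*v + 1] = 3*v^2 - 2*v - 2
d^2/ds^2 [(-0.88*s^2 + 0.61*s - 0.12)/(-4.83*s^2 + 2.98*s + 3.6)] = (-3.12887400000002*s^3 + 108.605448*s^2 - 74.003328*s + 42.202176)/(112.678587*s^6 - 208.560366*s^5 - 123.275124*s^4 + 284.433848*s^3 + 91.88208*s^2 - 115.8624*s - 46.656)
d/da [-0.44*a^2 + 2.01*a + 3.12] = 2.01 - 0.88*a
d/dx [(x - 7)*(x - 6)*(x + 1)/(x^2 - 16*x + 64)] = (x^3 - 24*x^2 + 163*x - 316)/(x^3 - 24*x^2 + 192*x - 512)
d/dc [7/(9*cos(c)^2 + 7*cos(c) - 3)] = 7*(18*cos(c) + 7)*sin(c)/(9*cos(c)^2 + 7*cos(c) - 3)^2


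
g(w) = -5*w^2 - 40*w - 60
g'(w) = -10*w - 40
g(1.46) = -129.06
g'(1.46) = -54.60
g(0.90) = -100.05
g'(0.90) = -49.00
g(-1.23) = -18.36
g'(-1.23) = -27.70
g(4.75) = -362.81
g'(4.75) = -87.50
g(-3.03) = 15.30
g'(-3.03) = -9.70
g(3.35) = -250.11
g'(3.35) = -73.50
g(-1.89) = -2.26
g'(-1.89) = -21.10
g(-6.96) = -23.81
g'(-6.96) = 29.60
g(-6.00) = 0.00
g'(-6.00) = 20.00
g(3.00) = -225.00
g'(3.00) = -70.00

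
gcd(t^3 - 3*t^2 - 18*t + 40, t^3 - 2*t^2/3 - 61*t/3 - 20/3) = t^2 - t - 20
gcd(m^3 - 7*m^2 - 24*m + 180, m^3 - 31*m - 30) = m^2 - m - 30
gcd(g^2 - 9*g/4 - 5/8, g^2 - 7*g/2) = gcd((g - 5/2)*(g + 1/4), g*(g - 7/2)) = 1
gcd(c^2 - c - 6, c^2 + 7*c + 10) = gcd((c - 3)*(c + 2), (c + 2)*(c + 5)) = c + 2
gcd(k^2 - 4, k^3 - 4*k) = k^2 - 4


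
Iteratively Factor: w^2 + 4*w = (w + 4)*(w)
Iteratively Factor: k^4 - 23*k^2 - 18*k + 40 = (k + 4)*(k^3 - 4*k^2 - 7*k + 10) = (k - 5)*(k + 4)*(k^2 + k - 2) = (k - 5)*(k - 1)*(k + 4)*(k + 2)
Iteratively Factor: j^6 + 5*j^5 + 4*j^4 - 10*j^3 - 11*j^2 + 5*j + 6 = (j + 1)*(j^5 + 4*j^4 - 10*j^2 - j + 6) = (j + 1)*(j + 2)*(j^4 + 2*j^3 - 4*j^2 - 2*j + 3) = (j - 1)*(j + 1)*(j + 2)*(j^3 + 3*j^2 - j - 3) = (j - 1)*(j + 1)*(j + 2)*(j + 3)*(j^2 - 1) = (j - 1)^2*(j + 1)*(j + 2)*(j + 3)*(j + 1)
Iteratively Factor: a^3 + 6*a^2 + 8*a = (a + 2)*(a^2 + 4*a) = a*(a + 2)*(a + 4)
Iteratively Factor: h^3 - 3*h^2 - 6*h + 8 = (h - 1)*(h^2 - 2*h - 8) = (h - 1)*(h + 2)*(h - 4)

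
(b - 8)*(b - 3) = b^2 - 11*b + 24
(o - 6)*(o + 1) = o^2 - 5*o - 6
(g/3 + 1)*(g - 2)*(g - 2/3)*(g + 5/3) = g^4/3 + 2*g^3/3 - 55*g^2/27 - 64*g/27 + 20/9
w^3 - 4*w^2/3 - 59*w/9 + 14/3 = (w - 3)*(w - 2/3)*(w + 7/3)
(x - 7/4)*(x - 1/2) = x^2 - 9*x/4 + 7/8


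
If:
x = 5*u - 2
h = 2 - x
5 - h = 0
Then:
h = 5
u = -1/5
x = -3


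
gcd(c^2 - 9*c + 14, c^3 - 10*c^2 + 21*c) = c - 7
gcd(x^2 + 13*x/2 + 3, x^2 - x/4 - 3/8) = x + 1/2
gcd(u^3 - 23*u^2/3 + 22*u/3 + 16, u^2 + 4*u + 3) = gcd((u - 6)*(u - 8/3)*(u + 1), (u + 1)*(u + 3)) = u + 1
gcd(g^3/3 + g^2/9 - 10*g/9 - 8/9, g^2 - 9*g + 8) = 1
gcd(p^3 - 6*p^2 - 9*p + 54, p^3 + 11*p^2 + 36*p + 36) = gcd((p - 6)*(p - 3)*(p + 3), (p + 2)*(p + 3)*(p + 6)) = p + 3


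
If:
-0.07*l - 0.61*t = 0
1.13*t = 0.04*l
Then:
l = 0.00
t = 0.00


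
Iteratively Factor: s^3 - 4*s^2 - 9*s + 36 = (s + 3)*(s^2 - 7*s + 12) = (s - 4)*(s + 3)*(s - 3)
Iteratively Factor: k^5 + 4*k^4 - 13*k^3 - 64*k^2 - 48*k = (k + 3)*(k^4 + k^3 - 16*k^2 - 16*k) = k*(k + 3)*(k^3 + k^2 - 16*k - 16) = k*(k + 3)*(k + 4)*(k^2 - 3*k - 4) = k*(k + 1)*(k + 3)*(k + 4)*(k - 4)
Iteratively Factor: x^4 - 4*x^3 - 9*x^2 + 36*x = (x - 3)*(x^3 - x^2 - 12*x) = x*(x - 3)*(x^2 - x - 12) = x*(x - 4)*(x - 3)*(x + 3)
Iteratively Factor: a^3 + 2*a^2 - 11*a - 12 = (a + 1)*(a^2 + a - 12) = (a - 3)*(a + 1)*(a + 4)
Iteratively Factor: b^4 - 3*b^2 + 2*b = (b + 2)*(b^3 - 2*b^2 + b) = (b - 1)*(b + 2)*(b^2 - b) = b*(b - 1)*(b + 2)*(b - 1)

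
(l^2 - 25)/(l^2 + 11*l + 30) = (l - 5)/(l + 6)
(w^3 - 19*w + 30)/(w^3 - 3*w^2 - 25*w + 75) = (w - 2)/(w - 5)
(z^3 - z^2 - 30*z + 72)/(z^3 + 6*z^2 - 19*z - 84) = (z^2 + 3*z - 18)/(z^2 + 10*z + 21)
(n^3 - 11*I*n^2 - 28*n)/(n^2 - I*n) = (n^2 - 11*I*n - 28)/(n - I)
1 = 1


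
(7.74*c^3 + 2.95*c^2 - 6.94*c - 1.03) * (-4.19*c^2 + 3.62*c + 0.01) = -32.4306*c^5 + 15.6583*c^4 + 39.835*c^3 - 20.7776*c^2 - 3.798*c - 0.0103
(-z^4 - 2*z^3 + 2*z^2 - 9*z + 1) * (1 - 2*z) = 2*z^5 + 3*z^4 - 6*z^3 + 20*z^2 - 11*z + 1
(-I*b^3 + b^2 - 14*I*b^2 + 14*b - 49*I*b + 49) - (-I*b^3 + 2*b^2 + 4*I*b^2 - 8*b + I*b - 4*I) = -b^2 - 18*I*b^2 + 22*b - 50*I*b + 49 + 4*I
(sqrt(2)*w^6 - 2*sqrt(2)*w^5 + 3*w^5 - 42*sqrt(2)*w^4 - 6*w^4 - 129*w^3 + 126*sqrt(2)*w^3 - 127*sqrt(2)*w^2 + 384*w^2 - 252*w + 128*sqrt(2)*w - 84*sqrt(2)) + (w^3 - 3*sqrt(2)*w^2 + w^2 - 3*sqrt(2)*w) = sqrt(2)*w^6 - 2*sqrt(2)*w^5 + 3*w^5 - 42*sqrt(2)*w^4 - 6*w^4 - 128*w^3 + 126*sqrt(2)*w^3 - 130*sqrt(2)*w^2 + 385*w^2 - 252*w + 125*sqrt(2)*w - 84*sqrt(2)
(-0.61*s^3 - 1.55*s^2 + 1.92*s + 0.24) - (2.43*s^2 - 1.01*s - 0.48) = -0.61*s^3 - 3.98*s^2 + 2.93*s + 0.72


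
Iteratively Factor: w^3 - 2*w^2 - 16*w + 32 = (w + 4)*(w^2 - 6*w + 8) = (w - 2)*(w + 4)*(w - 4)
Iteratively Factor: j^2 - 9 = (j + 3)*(j - 3)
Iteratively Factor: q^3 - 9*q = (q + 3)*(q^2 - 3*q) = (q - 3)*(q + 3)*(q)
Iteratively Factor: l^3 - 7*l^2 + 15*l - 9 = (l - 3)*(l^2 - 4*l + 3) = (l - 3)^2*(l - 1)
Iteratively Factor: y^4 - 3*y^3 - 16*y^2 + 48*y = (y - 3)*(y^3 - 16*y) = y*(y - 3)*(y^2 - 16) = y*(y - 3)*(y + 4)*(y - 4)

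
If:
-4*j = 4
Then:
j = -1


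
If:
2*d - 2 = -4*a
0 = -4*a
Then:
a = 0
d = 1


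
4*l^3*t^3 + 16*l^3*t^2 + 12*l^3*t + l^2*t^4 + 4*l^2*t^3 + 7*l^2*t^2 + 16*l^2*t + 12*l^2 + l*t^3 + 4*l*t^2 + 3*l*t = (4*l + t)*(t + 3)*(l*t + 1)*(l*t + l)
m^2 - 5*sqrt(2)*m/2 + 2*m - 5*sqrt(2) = (m + 2)*(m - 5*sqrt(2)/2)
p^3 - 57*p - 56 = (p - 8)*(p + 1)*(p + 7)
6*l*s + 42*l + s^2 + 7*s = (6*l + s)*(s + 7)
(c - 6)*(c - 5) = c^2 - 11*c + 30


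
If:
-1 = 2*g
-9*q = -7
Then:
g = -1/2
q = 7/9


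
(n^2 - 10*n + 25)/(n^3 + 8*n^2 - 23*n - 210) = (n - 5)/(n^2 + 13*n + 42)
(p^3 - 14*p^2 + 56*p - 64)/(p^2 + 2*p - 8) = (p^2 - 12*p + 32)/(p + 4)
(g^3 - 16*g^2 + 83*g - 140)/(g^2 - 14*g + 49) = (g^2 - 9*g + 20)/(g - 7)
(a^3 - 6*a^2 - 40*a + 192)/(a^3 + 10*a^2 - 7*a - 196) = (a^2 - 2*a - 48)/(a^2 + 14*a + 49)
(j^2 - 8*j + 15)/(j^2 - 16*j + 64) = (j^2 - 8*j + 15)/(j^2 - 16*j + 64)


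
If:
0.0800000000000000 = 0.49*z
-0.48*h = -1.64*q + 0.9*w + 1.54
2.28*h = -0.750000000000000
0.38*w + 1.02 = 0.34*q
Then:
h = -0.33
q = -1.24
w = -3.79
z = 0.16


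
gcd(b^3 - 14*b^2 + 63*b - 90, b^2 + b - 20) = 1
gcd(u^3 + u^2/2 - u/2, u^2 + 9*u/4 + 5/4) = u + 1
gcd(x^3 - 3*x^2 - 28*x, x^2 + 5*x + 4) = x + 4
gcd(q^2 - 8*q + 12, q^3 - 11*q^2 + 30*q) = q - 6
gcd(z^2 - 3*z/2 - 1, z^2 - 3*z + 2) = z - 2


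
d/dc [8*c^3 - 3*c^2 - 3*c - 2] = 24*c^2 - 6*c - 3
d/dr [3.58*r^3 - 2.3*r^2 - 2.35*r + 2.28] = 10.74*r^2 - 4.6*r - 2.35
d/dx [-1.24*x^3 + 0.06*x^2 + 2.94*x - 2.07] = -3.72*x^2 + 0.12*x + 2.94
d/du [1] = 0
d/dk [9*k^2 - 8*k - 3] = 18*k - 8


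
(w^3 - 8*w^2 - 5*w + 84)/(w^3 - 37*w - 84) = (w - 4)/(w + 4)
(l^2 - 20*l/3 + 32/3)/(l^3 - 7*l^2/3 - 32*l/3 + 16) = (3*l - 8)/(3*l^2 + 5*l - 12)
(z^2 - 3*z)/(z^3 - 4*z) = (z - 3)/(z^2 - 4)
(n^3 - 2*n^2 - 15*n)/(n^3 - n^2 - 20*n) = (n + 3)/(n + 4)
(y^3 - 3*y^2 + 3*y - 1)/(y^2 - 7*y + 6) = (y^2 - 2*y + 1)/(y - 6)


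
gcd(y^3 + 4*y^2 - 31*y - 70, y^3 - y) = 1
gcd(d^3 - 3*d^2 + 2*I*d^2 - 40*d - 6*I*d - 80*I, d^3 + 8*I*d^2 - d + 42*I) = 1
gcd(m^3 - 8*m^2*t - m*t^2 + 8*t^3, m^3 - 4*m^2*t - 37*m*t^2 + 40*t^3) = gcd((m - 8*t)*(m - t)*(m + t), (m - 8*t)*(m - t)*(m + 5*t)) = m^2 - 9*m*t + 8*t^2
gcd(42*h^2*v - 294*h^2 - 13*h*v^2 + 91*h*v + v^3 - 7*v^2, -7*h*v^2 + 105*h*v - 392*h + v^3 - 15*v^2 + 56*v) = -7*h*v + 49*h + v^2 - 7*v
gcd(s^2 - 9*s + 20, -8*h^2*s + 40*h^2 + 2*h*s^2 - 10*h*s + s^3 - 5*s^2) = s - 5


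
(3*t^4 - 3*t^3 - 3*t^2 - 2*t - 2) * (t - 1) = 3*t^5 - 6*t^4 + t^2 + 2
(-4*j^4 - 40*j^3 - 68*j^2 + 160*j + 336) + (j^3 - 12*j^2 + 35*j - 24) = -4*j^4 - 39*j^3 - 80*j^2 + 195*j + 312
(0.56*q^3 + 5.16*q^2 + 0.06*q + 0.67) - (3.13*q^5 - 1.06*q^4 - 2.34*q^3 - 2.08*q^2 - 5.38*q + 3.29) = -3.13*q^5 + 1.06*q^4 + 2.9*q^3 + 7.24*q^2 + 5.44*q - 2.62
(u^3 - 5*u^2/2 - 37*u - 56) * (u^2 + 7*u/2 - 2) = u^5 + u^4 - 191*u^3/4 - 361*u^2/2 - 122*u + 112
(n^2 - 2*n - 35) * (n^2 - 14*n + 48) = n^4 - 16*n^3 + 41*n^2 + 394*n - 1680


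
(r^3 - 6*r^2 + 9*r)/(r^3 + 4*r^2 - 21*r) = (r - 3)/(r + 7)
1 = 1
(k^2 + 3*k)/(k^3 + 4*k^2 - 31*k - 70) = k*(k + 3)/(k^3 + 4*k^2 - 31*k - 70)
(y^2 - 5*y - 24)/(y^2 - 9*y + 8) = (y + 3)/(y - 1)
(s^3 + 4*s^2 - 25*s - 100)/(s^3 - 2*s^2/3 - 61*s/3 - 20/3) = 3*(s + 5)/(3*s + 1)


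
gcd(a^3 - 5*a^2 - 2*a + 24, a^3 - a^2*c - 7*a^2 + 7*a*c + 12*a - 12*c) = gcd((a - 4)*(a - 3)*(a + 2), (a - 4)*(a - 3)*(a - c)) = a^2 - 7*a + 12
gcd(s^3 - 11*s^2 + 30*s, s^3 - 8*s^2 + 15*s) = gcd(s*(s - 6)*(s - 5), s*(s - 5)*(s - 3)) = s^2 - 5*s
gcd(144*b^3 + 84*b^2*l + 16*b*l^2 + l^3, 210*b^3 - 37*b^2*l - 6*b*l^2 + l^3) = 6*b + l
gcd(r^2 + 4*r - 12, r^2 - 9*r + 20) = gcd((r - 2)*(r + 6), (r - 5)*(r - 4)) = 1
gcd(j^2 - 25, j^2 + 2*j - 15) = j + 5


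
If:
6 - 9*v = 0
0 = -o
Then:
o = 0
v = 2/3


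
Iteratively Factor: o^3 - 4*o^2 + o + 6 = (o - 3)*(o^2 - o - 2) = (o - 3)*(o - 2)*(o + 1)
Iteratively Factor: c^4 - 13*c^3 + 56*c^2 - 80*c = (c - 4)*(c^3 - 9*c^2 + 20*c) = (c - 5)*(c - 4)*(c^2 - 4*c) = (c - 5)*(c - 4)^2*(c)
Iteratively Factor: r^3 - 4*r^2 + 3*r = (r - 3)*(r^2 - r) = (r - 3)*(r - 1)*(r)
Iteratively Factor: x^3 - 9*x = (x - 3)*(x^2 + 3*x) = (x - 3)*(x + 3)*(x)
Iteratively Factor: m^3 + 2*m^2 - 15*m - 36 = (m - 4)*(m^2 + 6*m + 9) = (m - 4)*(m + 3)*(m + 3)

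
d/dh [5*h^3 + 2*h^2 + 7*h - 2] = 15*h^2 + 4*h + 7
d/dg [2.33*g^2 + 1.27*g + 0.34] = 4.66*g + 1.27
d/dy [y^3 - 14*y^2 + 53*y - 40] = 3*y^2 - 28*y + 53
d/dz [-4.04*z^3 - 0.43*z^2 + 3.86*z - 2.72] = -12.12*z^2 - 0.86*z + 3.86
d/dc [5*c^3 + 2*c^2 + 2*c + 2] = 15*c^2 + 4*c + 2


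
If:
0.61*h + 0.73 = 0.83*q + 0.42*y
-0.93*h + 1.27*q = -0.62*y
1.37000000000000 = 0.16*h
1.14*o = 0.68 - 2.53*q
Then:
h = 8.56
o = 41.49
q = -18.43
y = 50.59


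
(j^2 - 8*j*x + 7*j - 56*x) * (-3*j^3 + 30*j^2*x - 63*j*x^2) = -3*j^5 + 54*j^4*x - 21*j^4 - 303*j^3*x^2 + 378*j^3*x + 504*j^2*x^3 - 2121*j^2*x^2 + 3528*j*x^3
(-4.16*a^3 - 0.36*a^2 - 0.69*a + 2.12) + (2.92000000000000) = -4.16*a^3 - 0.36*a^2 - 0.69*a + 5.04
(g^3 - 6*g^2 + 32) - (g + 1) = g^3 - 6*g^2 - g + 31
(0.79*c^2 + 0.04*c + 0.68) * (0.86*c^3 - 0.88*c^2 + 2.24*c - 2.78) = 0.6794*c^5 - 0.6608*c^4 + 2.3192*c^3 - 2.705*c^2 + 1.412*c - 1.8904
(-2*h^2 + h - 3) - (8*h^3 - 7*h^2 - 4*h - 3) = -8*h^3 + 5*h^2 + 5*h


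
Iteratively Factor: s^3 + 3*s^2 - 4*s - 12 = (s - 2)*(s^2 + 5*s + 6) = (s - 2)*(s + 2)*(s + 3)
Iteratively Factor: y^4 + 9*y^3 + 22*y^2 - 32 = (y + 4)*(y^3 + 5*y^2 + 2*y - 8) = (y + 4)^2*(y^2 + y - 2) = (y + 2)*(y + 4)^2*(y - 1)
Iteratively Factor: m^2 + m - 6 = (m + 3)*(m - 2)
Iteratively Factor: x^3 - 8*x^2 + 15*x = (x)*(x^2 - 8*x + 15) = x*(x - 5)*(x - 3)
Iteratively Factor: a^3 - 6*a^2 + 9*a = (a)*(a^2 - 6*a + 9) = a*(a - 3)*(a - 3)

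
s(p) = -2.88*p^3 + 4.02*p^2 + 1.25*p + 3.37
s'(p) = -8.64*p^2 + 8.04*p + 1.25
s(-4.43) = 327.11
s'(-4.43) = -203.93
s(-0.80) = 6.42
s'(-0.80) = -10.71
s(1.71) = 2.86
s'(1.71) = -10.27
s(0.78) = 5.42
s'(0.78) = 2.26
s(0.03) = 3.41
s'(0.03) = 1.48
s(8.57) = -1503.41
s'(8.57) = -564.41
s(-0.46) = 3.93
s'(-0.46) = -4.28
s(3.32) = -53.56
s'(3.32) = -67.29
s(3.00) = -34.46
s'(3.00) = -52.39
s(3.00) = -34.46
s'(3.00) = -52.39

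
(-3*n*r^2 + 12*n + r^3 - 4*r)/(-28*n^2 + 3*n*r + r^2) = (-3*n*r^2 + 12*n + r^3 - 4*r)/(-28*n^2 + 3*n*r + r^2)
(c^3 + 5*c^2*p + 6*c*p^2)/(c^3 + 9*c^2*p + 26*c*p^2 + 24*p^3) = c/(c + 4*p)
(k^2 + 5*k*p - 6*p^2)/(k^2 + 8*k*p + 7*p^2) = (k^2 + 5*k*p - 6*p^2)/(k^2 + 8*k*p + 7*p^2)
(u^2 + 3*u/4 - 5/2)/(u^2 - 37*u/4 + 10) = (u + 2)/(u - 8)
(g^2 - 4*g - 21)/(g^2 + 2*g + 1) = (g^2 - 4*g - 21)/(g^2 + 2*g + 1)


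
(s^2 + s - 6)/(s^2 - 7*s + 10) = (s + 3)/(s - 5)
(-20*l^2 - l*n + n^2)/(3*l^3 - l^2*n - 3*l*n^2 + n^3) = (-20*l^2 - l*n + n^2)/(3*l^3 - l^2*n - 3*l*n^2 + n^3)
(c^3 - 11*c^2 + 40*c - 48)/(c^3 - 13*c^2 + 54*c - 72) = (c - 4)/(c - 6)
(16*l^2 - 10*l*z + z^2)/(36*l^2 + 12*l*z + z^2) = (16*l^2 - 10*l*z + z^2)/(36*l^2 + 12*l*z + z^2)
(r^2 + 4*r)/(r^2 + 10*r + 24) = r/(r + 6)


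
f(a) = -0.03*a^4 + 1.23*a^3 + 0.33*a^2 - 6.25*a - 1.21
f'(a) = -0.12*a^3 + 3.69*a^2 + 0.66*a - 6.25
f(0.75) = -5.20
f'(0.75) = -3.73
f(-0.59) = 2.34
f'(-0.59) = -5.33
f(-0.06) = -0.83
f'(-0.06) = -6.28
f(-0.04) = -0.96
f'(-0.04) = -6.27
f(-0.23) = 0.23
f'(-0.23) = -6.21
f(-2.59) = -5.53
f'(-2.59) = 18.88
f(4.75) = 93.10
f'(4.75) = 67.28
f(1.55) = -5.70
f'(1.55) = 3.19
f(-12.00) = -2626.21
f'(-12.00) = 724.55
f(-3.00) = -15.13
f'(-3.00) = 28.22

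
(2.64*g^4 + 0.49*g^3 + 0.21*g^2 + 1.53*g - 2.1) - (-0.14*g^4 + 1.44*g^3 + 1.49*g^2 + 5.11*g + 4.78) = 2.78*g^4 - 0.95*g^3 - 1.28*g^2 - 3.58*g - 6.88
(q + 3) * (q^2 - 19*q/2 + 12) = q^3 - 13*q^2/2 - 33*q/2 + 36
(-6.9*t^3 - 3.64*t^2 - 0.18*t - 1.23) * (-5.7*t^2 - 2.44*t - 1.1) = 39.33*t^5 + 37.584*t^4 + 17.4976*t^3 + 11.4542*t^2 + 3.1992*t + 1.353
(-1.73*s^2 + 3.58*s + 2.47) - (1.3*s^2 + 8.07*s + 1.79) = -3.03*s^2 - 4.49*s + 0.68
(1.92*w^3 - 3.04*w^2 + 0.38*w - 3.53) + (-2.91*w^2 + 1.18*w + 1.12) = 1.92*w^3 - 5.95*w^2 + 1.56*w - 2.41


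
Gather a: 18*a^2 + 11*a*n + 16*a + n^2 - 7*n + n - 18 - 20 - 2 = 18*a^2 + a*(11*n + 16) + n^2 - 6*n - 40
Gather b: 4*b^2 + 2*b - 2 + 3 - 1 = 4*b^2 + 2*b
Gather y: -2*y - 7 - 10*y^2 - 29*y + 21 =-10*y^2 - 31*y + 14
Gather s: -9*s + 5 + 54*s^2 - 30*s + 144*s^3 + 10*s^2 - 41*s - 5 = 144*s^3 + 64*s^2 - 80*s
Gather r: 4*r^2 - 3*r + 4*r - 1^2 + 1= 4*r^2 + r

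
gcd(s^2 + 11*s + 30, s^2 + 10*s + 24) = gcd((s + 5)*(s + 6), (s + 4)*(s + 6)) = s + 6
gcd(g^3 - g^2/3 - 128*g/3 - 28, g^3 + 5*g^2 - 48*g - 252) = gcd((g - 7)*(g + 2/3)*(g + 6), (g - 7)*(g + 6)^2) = g^2 - g - 42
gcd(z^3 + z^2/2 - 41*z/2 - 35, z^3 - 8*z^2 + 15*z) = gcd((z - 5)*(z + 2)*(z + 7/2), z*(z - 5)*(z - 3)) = z - 5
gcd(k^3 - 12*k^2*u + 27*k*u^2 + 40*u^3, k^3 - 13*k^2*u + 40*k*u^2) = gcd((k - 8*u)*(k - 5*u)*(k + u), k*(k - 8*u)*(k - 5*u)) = k^2 - 13*k*u + 40*u^2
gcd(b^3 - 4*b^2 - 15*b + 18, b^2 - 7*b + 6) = b^2 - 7*b + 6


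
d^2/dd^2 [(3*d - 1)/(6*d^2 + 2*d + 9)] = 4*(-27*d*(6*d^2 + 2*d + 9) + 2*(3*d - 1)*(6*d + 1)^2)/(6*d^2 + 2*d + 9)^3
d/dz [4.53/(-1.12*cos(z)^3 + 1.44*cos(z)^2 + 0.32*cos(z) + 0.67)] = (-15.2208*cos(z)^2 + 13.0464*cos(z) + 1.4496)*sin(z)/(-1.12*cos(z)^3 + 1.44*cos(z)^2 + 0.32*cos(z) + 0.67)^2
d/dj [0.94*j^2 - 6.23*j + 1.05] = 1.88*j - 6.23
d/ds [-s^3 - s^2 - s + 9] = -3*s^2 - 2*s - 1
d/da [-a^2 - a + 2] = -2*a - 1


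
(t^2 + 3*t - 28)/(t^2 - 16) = (t + 7)/(t + 4)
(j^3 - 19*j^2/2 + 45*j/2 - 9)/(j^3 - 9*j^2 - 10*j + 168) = (2*j^2 - 7*j + 3)/(2*(j^2 - 3*j - 28))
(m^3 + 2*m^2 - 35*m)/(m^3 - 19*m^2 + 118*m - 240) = m*(m + 7)/(m^2 - 14*m + 48)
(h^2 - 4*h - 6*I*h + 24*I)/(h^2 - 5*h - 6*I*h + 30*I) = (h - 4)/(h - 5)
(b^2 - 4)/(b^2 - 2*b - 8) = (b - 2)/(b - 4)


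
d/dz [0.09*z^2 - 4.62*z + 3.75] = 0.18*z - 4.62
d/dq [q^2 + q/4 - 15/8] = 2*q + 1/4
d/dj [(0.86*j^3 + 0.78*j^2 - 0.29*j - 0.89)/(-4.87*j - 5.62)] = (-8.3764*j^3 - 18.2982*j^2 - 8.7672*j - 2.7045)/(23.7169*j^2 + 54.7388*j + 31.5844)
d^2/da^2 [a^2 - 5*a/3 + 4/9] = 2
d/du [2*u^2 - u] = 4*u - 1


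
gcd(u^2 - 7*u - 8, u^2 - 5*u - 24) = u - 8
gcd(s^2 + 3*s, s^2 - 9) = s + 3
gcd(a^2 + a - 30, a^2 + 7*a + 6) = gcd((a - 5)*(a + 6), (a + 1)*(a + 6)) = a + 6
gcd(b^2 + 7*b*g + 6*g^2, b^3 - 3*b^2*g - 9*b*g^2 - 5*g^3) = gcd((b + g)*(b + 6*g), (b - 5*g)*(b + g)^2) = b + g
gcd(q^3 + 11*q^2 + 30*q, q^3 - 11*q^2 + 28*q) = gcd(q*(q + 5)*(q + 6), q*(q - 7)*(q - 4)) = q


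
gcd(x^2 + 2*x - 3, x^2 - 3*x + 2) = x - 1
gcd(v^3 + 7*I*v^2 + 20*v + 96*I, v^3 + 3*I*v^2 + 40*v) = v + 8*I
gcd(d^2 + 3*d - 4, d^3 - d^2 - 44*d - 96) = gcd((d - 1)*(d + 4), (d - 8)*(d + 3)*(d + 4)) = d + 4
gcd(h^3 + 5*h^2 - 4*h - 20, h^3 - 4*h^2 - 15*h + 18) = 1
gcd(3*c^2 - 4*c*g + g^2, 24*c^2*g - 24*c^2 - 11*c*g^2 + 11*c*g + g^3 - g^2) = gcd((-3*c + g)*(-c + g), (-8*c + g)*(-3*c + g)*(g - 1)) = 3*c - g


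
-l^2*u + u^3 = u*(-l + u)*(l + u)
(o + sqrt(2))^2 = o^2 + 2*sqrt(2)*o + 2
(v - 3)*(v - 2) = v^2 - 5*v + 6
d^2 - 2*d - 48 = (d - 8)*(d + 6)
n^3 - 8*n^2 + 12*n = n*(n - 6)*(n - 2)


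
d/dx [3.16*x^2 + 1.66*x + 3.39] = 6.32*x + 1.66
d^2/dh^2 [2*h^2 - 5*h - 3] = 4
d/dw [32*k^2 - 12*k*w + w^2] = -12*k + 2*w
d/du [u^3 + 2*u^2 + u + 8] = 3*u^2 + 4*u + 1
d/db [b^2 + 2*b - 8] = 2*b + 2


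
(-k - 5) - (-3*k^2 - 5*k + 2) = 3*k^2 + 4*k - 7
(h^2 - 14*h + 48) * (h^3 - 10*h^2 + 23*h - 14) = h^5 - 24*h^4 + 211*h^3 - 816*h^2 + 1300*h - 672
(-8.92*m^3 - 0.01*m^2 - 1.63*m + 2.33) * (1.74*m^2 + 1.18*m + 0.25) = -15.5208*m^5 - 10.543*m^4 - 5.078*m^3 + 2.1283*m^2 + 2.3419*m + 0.5825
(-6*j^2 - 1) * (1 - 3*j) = 18*j^3 - 6*j^2 + 3*j - 1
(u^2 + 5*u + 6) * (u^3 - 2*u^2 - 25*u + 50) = u^5 + 3*u^4 - 29*u^3 - 87*u^2 + 100*u + 300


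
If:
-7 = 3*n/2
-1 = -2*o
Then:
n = -14/3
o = 1/2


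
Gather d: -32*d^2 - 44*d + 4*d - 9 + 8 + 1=-32*d^2 - 40*d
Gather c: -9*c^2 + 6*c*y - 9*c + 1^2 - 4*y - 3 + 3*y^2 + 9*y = -9*c^2 + c*(6*y - 9) + 3*y^2 + 5*y - 2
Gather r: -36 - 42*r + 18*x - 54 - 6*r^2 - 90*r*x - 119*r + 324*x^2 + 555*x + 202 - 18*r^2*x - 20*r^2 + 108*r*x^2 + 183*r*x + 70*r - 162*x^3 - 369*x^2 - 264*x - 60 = r^2*(-18*x - 26) + r*(108*x^2 + 93*x - 91) - 162*x^3 - 45*x^2 + 309*x + 52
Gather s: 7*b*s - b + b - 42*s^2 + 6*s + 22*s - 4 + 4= -42*s^2 + s*(7*b + 28)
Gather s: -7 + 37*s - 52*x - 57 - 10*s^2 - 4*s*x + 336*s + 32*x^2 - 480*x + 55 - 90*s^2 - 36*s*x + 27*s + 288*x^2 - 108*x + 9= -100*s^2 + s*(400 - 40*x) + 320*x^2 - 640*x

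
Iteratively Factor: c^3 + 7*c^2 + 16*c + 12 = (c + 3)*(c^2 + 4*c + 4) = (c + 2)*(c + 3)*(c + 2)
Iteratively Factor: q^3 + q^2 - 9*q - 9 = (q - 3)*(q^2 + 4*q + 3) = (q - 3)*(q + 1)*(q + 3)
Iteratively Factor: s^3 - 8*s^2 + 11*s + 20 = (s - 5)*(s^2 - 3*s - 4) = (s - 5)*(s - 4)*(s + 1)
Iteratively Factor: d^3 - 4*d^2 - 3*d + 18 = (d - 3)*(d^2 - d - 6) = (d - 3)*(d + 2)*(d - 3)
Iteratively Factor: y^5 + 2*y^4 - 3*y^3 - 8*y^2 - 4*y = (y + 2)*(y^4 - 3*y^2 - 2*y) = y*(y + 2)*(y^3 - 3*y - 2) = y*(y + 1)*(y + 2)*(y^2 - y - 2) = y*(y - 2)*(y + 1)*(y + 2)*(y + 1)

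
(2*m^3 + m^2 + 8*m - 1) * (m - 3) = 2*m^4 - 5*m^3 + 5*m^2 - 25*m + 3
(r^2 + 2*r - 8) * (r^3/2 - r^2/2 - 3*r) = r^5/2 + r^4/2 - 8*r^3 - 2*r^2 + 24*r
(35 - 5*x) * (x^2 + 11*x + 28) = -5*x^3 - 20*x^2 + 245*x + 980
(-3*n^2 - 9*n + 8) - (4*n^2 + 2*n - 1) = -7*n^2 - 11*n + 9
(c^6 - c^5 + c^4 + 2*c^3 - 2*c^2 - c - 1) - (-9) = c^6 - c^5 + c^4 + 2*c^3 - 2*c^2 - c + 8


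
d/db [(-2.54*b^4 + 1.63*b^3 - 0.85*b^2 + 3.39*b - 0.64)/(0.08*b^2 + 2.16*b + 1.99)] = (-0.4064*b^5 - 16.3288*b^4 - 13.1768*b^3 + 7.6239*b^2 - 3.2806*b + 8.1285)/(0.0064*b^4 + 0.3456*b^3 + 4.984*b^2 + 8.5968*b + 3.9601)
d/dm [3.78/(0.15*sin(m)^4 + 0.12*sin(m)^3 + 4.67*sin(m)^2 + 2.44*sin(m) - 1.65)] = (-37.0062*sin(m) + 0.567*sin(3*m) + 0.6804*cos(2*m) - 9.9036)*cos(m)/(0.15*sin(m)^4 + 0.12*sin(m)^3 + 4.67*sin(m)^2 + 2.44*sin(m) - 1.65)^2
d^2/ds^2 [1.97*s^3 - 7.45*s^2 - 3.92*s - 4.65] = 11.82*s - 14.9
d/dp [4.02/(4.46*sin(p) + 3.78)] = -17.9292*cos(p)/(4.46*sin(p) + 3.78)^2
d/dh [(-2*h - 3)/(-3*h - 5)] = (3*h + 5)^(-2)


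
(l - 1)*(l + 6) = l^2 + 5*l - 6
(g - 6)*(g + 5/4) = g^2 - 19*g/4 - 15/2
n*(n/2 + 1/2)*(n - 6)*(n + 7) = n^4/2 + n^3 - 41*n^2/2 - 21*n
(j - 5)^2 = j^2 - 10*j + 25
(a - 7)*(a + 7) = a^2 - 49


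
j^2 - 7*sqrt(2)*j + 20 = (j - 5*sqrt(2))*(j - 2*sqrt(2))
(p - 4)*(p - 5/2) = p^2 - 13*p/2 + 10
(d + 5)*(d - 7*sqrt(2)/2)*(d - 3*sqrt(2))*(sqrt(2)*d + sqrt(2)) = sqrt(2)*d^4 - 13*d^3 + 6*sqrt(2)*d^3 - 78*d^2 + 26*sqrt(2)*d^2 - 65*d + 126*sqrt(2)*d + 105*sqrt(2)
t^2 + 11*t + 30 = (t + 5)*(t + 6)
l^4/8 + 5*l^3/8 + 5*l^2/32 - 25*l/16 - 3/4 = (l/4 + 1)*(l/2 + 1)*(l - 3/2)*(l + 1/2)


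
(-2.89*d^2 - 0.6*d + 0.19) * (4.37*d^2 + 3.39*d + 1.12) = -12.6293*d^4 - 12.4191*d^3 - 4.4405*d^2 - 0.0279*d + 0.2128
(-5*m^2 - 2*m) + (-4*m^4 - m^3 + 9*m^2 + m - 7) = -4*m^4 - m^3 + 4*m^2 - m - 7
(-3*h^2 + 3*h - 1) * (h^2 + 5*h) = -3*h^4 - 12*h^3 + 14*h^2 - 5*h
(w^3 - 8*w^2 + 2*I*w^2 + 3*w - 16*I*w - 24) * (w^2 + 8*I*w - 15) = w^5 - 8*w^4 + 10*I*w^4 - 28*w^3 - 80*I*w^3 + 224*w^2 - 6*I*w^2 - 45*w + 48*I*w + 360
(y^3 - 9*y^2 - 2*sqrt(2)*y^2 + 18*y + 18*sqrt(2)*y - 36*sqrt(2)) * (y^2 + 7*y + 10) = y^5 - 2*sqrt(2)*y^4 - 2*y^4 - 35*y^3 + 4*sqrt(2)*y^3 + 36*y^2 + 70*sqrt(2)*y^2 - 72*sqrt(2)*y + 180*y - 360*sqrt(2)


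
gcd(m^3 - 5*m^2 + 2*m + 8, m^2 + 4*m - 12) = m - 2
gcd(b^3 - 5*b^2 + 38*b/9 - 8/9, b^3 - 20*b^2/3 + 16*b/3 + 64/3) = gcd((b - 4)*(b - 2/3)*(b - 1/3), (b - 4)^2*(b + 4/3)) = b - 4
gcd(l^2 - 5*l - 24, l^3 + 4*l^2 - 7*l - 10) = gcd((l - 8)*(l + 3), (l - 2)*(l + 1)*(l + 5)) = 1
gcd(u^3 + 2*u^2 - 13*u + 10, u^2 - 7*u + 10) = u - 2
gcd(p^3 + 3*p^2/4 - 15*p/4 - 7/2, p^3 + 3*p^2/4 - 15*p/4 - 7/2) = p^3 + 3*p^2/4 - 15*p/4 - 7/2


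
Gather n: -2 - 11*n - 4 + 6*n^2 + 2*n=6*n^2 - 9*n - 6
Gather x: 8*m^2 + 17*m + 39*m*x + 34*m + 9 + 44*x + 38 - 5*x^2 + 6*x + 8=8*m^2 + 51*m - 5*x^2 + x*(39*m + 50) + 55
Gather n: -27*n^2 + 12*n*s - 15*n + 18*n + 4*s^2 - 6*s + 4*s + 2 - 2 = -27*n^2 + n*(12*s + 3) + 4*s^2 - 2*s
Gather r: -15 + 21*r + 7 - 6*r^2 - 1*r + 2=-6*r^2 + 20*r - 6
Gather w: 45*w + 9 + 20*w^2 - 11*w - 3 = 20*w^2 + 34*w + 6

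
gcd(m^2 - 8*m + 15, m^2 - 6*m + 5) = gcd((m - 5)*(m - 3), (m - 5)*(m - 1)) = m - 5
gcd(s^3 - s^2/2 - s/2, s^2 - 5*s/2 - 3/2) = s + 1/2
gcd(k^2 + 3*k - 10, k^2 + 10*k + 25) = k + 5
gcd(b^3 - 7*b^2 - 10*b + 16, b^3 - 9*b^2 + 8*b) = b^2 - 9*b + 8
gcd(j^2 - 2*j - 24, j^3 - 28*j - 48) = j^2 - 2*j - 24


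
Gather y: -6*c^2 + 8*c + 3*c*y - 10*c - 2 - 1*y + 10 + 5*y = -6*c^2 - 2*c + y*(3*c + 4) + 8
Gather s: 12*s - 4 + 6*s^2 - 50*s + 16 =6*s^2 - 38*s + 12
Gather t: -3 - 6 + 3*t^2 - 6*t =3*t^2 - 6*t - 9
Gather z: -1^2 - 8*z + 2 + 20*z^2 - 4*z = 20*z^2 - 12*z + 1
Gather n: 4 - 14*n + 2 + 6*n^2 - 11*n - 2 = 6*n^2 - 25*n + 4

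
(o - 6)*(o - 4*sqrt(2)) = o^2 - 6*o - 4*sqrt(2)*o + 24*sqrt(2)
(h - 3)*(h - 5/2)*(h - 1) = h^3 - 13*h^2/2 + 13*h - 15/2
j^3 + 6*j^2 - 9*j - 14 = (j - 2)*(j + 1)*(j + 7)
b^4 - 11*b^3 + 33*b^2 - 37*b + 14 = (b - 7)*(b - 2)*(b - 1)^2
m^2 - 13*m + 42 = (m - 7)*(m - 6)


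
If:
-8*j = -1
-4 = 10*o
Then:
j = 1/8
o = -2/5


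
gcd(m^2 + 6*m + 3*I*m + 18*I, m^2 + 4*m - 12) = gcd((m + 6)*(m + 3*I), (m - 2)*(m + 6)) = m + 6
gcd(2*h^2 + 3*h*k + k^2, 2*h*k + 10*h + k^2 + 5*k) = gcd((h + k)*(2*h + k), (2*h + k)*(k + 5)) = 2*h + k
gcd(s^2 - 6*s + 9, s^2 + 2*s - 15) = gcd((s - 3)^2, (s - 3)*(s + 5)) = s - 3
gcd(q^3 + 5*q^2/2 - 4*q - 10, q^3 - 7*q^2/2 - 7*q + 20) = q^2 + q/2 - 5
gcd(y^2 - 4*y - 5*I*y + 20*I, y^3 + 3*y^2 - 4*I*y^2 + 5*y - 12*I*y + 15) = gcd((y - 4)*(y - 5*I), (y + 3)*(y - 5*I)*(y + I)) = y - 5*I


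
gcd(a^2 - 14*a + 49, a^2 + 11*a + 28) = 1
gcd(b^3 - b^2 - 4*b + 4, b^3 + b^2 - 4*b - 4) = b^2 - 4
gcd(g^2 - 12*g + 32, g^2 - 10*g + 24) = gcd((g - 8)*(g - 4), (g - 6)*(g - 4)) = g - 4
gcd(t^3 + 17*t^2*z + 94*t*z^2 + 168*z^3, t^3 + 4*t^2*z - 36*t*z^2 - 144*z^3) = t^2 + 10*t*z + 24*z^2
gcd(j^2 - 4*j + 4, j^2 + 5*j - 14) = j - 2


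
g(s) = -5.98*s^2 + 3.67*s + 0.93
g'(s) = 3.67 - 11.96*s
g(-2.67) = -51.50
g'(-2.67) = 35.60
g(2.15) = -18.82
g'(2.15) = -22.04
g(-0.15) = 0.24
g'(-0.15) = 5.46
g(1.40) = -5.65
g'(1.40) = -13.07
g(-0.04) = 0.77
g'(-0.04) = 4.15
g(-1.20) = -12.09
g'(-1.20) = 18.02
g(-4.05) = -112.02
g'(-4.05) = 52.11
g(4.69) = -113.39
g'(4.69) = -52.42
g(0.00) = 0.93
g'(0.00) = 3.67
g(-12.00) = -904.23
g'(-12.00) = 147.19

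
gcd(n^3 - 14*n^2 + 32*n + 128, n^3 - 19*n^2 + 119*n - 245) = 1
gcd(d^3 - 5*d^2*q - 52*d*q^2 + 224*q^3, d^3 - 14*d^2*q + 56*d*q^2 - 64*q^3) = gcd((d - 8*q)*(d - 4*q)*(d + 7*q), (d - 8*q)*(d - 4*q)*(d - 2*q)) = d^2 - 12*d*q + 32*q^2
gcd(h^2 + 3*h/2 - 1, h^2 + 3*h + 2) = h + 2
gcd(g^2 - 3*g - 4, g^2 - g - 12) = g - 4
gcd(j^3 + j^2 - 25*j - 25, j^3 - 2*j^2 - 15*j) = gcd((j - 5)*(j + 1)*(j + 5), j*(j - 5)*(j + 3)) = j - 5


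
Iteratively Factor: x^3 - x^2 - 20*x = (x + 4)*(x^2 - 5*x) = (x - 5)*(x + 4)*(x)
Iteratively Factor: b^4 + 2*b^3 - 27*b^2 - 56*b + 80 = (b - 5)*(b^3 + 7*b^2 + 8*b - 16) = (b - 5)*(b - 1)*(b^2 + 8*b + 16) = (b - 5)*(b - 1)*(b + 4)*(b + 4)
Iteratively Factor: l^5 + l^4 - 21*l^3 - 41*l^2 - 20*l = (l + 1)*(l^4 - 21*l^2 - 20*l) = (l + 1)*(l + 4)*(l^3 - 4*l^2 - 5*l) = l*(l + 1)*(l + 4)*(l^2 - 4*l - 5) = l*(l - 5)*(l + 1)*(l + 4)*(l + 1)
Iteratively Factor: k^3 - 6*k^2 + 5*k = (k - 5)*(k^2 - k) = (k - 5)*(k - 1)*(k)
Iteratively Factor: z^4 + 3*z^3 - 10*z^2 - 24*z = (z)*(z^3 + 3*z^2 - 10*z - 24) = z*(z + 4)*(z^2 - z - 6) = z*(z - 3)*(z + 4)*(z + 2)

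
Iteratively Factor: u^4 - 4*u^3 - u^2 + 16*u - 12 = (u - 2)*(u^3 - 2*u^2 - 5*u + 6) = (u - 2)*(u + 2)*(u^2 - 4*u + 3) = (u - 2)*(u - 1)*(u + 2)*(u - 3)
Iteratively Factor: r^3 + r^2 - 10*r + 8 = (r - 1)*(r^2 + 2*r - 8) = (r - 2)*(r - 1)*(r + 4)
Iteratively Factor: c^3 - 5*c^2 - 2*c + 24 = (c - 3)*(c^2 - 2*c - 8) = (c - 3)*(c + 2)*(c - 4)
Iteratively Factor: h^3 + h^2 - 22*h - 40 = (h + 2)*(h^2 - h - 20) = (h + 2)*(h + 4)*(h - 5)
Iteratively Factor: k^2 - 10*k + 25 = (k - 5)*(k - 5)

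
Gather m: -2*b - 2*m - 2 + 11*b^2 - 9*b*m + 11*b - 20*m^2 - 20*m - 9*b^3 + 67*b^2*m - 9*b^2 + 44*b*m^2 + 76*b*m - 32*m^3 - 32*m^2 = -9*b^3 + 2*b^2 + 9*b - 32*m^3 + m^2*(44*b - 52) + m*(67*b^2 + 67*b - 22) - 2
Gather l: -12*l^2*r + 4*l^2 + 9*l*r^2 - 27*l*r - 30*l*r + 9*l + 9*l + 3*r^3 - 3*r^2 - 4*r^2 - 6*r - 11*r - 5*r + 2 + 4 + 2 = l^2*(4 - 12*r) + l*(9*r^2 - 57*r + 18) + 3*r^3 - 7*r^2 - 22*r + 8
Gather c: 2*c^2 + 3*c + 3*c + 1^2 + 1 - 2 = 2*c^2 + 6*c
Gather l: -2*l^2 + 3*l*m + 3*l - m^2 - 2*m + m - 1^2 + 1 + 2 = -2*l^2 + l*(3*m + 3) - m^2 - m + 2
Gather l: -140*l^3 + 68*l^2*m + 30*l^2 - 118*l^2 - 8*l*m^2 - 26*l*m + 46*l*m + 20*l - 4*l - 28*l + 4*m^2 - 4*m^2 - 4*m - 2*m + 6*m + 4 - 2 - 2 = -140*l^3 + l^2*(68*m - 88) + l*(-8*m^2 + 20*m - 12)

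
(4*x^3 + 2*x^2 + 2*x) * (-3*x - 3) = -12*x^4 - 18*x^3 - 12*x^2 - 6*x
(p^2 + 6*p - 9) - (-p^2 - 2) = 2*p^2 + 6*p - 7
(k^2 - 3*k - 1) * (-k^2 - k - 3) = -k^4 + 2*k^3 + k^2 + 10*k + 3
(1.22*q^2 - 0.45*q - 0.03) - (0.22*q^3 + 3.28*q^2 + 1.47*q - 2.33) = -0.22*q^3 - 2.06*q^2 - 1.92*q + 2.3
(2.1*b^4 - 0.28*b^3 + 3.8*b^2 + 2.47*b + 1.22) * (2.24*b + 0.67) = 4.704*b^5 + 0.7798*b^4 + 8.3244*b^3 + 8.0788*b^2 + 4.3877*b + 0.8174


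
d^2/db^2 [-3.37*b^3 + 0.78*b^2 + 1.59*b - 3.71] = 1.56 - 20.22*b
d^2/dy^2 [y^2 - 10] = 2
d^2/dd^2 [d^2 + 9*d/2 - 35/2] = 2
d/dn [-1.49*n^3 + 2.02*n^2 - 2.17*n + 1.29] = -4.47*n^2 + 4.04*n - 2.17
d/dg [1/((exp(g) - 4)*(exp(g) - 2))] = 2*(3 - exp(g))*exp(g)/(exp(4*g) - 12*exp(3*g) + 52*exp(2*g) - 96*exp(g) + 64)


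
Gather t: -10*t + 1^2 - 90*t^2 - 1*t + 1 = -90*t^2 - 11*t + 2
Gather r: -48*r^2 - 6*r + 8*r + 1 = -48*r^2 + 2*r + 1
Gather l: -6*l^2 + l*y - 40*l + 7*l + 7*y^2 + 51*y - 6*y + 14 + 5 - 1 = -6*l^2 + l*(y - 33) + 7*y^2 + 45*y + 18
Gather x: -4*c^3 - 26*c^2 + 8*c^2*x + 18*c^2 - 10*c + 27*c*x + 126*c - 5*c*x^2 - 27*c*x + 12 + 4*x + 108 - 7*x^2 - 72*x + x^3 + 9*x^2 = -4*c^3 - 8*c^2 + 116*c + x^3 + x^2*(2 - 5*c) + x*(8*c^2 - 68) + 120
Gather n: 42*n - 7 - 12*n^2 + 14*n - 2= -12*n^2 + 56*n - 9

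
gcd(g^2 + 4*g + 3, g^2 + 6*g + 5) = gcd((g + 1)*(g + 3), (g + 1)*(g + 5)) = g + 1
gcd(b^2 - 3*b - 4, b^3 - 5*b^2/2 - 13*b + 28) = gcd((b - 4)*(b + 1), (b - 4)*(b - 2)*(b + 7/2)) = b - 4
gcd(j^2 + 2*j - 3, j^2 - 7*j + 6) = j - 1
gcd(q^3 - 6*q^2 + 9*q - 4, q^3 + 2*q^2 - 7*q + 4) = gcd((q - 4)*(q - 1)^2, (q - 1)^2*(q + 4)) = q^2 - 2*q + 1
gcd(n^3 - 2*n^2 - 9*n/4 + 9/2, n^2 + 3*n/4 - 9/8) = n + 3/2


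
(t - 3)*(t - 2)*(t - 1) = t^3 - 6*t^2 + 11*t - 6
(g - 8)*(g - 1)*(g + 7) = g^3 - 2*g^2 - 55*g + 56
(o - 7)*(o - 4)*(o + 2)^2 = o^4 - 7*o^3 - 12*o^2 + 68*o + 112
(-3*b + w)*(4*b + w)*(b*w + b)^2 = -12*b^4*w^2 - 24*b^4*w - 12*b^4 + b^3*w^3 + 2*b^3*w^2 + b^3*w + b^2*w^4 + 2*b^2*w^3 + b^2*w^2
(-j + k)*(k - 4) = -j*k + 4*j + k^2 - 4*k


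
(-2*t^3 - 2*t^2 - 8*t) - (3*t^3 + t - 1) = -5*t^3 - 2*t^2 - 9*t + 1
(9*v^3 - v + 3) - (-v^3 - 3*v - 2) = 10*v^3 + 2*v + 5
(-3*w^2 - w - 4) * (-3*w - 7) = 9*w^3 + 24*w^2 + 19*w + 28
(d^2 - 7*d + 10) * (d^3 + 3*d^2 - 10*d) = d^5 - 4*d^4 - 21*d^3 + 100*d^2 - 100*d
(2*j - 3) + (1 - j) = j - 2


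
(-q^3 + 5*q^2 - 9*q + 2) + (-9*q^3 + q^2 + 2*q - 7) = -10*q^3 + 6*q^2 - 7*q - 5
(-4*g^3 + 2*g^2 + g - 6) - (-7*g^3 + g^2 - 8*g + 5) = 3*g^3 + g^2 + 9*g - 11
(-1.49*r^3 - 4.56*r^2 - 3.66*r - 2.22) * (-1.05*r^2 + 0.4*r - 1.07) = 1.5645*r^5 + 4.192*r^4 + 3.6133*r^3 + 5.7462*r^2 + 3.0282*r + 2.3754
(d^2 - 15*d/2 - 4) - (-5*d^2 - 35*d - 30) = 6*d^2 + 55*d/2 + 26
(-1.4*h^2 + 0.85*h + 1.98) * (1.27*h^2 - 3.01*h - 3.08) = -1.778*h^4 + 5.2935*h^3 + 4.2681*h^2 - 8.5778*h - 6.0984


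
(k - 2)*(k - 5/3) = k^2 - 11*k/3 + 10/3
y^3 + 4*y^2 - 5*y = y*(y - 1)*(y + 5)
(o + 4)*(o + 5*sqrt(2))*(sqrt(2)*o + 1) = sqrt(2)*o^3 + 4*sqrt(2)*o^2 + 11*o^2 + 5*sqrt(2)*o + 44*o + 20*sqrt(2)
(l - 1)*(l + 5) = l^2 + 4*l - 5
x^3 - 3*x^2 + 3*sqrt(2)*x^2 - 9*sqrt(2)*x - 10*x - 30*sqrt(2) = (x - 5)*(x + 2)*(x + 3*sqrt(2))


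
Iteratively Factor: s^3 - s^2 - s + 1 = (s + 1)*(s^2 - 2*s + 1) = (s - 1)*(s + 1)*(s - 1)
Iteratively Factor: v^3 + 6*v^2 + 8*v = (v + 2)*(v^2 + 4*v) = (v + 2)*(v + 4)*(v)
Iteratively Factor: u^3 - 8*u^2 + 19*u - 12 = (u - 3)*(u^2 - 5*u + 4) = (u - 3)*(u - 1)*(u - 4)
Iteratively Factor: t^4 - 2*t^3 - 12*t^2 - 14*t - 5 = (t + 1)*(t^3 - 3*t^2 - 9*t - 5) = (t + 1)^2*(t^2 - 4*t - 5) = (t - 5)*(t + 1)^2*(t + 1)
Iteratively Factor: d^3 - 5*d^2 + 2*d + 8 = (d - 4)*(d^2 - d - 2) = (d - 4)*(d + 1)*(d - 2)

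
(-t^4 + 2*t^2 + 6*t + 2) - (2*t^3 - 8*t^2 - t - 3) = -t^4 - 2*t^3 + 10*t^2 + 7*t + 5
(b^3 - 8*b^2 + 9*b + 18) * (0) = 0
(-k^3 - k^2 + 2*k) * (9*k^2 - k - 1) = -9*k^5 - 8*k^4 + 20*k^3 - k^2 - 2*k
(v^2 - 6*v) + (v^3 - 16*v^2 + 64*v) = v^3 - 15*v^2 + 58*v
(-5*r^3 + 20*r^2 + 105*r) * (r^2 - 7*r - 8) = -5*r^5 + 55*r^4 + 5*r^3 - 895*r^2 - 840*r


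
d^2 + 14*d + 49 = (d + 7)^2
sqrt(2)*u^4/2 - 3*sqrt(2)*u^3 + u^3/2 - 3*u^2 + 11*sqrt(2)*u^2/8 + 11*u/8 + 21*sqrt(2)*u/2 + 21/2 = (u - 4)*(u - 7/2)*(u + 3/2)*(sqrt(2)*u/2 + 1/2)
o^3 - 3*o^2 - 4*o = o*(o - 4)*(o + 1)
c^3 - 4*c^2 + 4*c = c*(c - 2)^2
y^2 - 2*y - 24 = (y - 6)*(y + 4)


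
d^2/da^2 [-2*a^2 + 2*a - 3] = -4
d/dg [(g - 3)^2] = 2*g - 6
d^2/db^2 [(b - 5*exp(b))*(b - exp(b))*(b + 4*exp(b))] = -2*b^2*exp(b) - 76*b*exp(2*b) - 8*b*exp(b) + 6*b + 180*exp(3*b) - 76*exp(2*b) - 4*exp(b)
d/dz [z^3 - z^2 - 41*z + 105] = 3*z^2 - 2*z - 41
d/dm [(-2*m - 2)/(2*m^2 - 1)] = 2*(-2*m^2 + 4*m*(m + 1) + 1)/(2*m^2 - 1)^2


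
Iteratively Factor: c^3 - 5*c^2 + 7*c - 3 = (c - 1)*(c^2 - 4*c + 3) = (c - 3)*(c - 1)*(c - 1)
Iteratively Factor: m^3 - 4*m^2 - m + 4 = (m - 4)*(m^2 - 1) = (m - 4)*(m + 1)*(m - 1)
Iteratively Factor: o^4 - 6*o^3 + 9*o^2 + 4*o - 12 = (o - 2)*(o^3 - 4*o^2 + o + 6) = (o - 2)^2*(o^2 - 2*o - 3) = (o - 2)^2*(o + 1)*(o - 3)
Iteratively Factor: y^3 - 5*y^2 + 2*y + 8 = (y + 1)*(y^2 - 6*y + 8) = (y - 2)*(y + 1)*(y - 4)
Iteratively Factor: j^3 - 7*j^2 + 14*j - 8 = (j - 4)*(j^2 - 3*j + 2) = (j - 4)*(j - 1)*(j - 2)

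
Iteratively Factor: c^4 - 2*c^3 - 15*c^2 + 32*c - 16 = (c - 4)*(c^3 + 2*c^2 - 7*c + 4) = (c - 4)*(c - 1)*(c^2 + 3*c - 4) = (c - 4)*(c - 1)*(c + 4)*(c - 1)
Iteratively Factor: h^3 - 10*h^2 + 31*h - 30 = (h - 2)*(h^2 - 8*h + 15) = (h - 5)*(h - 2)*(h - 3)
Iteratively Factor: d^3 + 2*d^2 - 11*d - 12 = (d + 1)*(d^2 + d - 12) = (d + 1)*(d + 4)*(d - 3)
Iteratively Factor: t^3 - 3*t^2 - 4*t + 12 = (t - 3)*(t^2 - 4) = (t - 3)*(t + 2)*(t - 2)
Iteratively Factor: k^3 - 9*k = (k - 3)*(k^2 + 3*k) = (k - 3)*(k + 3)*(k)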